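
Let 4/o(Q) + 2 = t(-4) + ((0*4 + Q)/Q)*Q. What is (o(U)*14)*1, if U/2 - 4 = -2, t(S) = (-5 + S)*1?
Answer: -8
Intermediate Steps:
t(S) = -5 + S
U = 4 (U = 8 + 2*(-2) = 8 - 4 = 4)
o(Q) = 4/(-11 + Q) (o(Q) = 4/(-2 + ((-5 - 4) + ((0*4 + Q)/Q)*Q)) = 4/(-2 + (-9 + ((0 + Q)/Q)*Q)) = 4/(-2 + (-9 + (Q/Q)*Q)) = 4/(-2 + (-9 + 1*Q)) = 4/(-2 + (-9 + Q)) = 4/(-11 + Q))
(o(U)*14)*1 = ((4/(-11 + 4))*14)*1 = ((4/(-7))*14)*1 = ((4*(-1/7))*14)*1 = -4/7*14*1 = -8*1 = -8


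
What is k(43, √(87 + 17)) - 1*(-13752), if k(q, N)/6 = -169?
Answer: 12738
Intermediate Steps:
k(q, N) = -1014 (k(q, N) = 6*(-169) = -1014)
k(43, √(87 + 17)) - 1*(-13752) = -1014 - 1*(-13752) = -1014 + 13752 = 12738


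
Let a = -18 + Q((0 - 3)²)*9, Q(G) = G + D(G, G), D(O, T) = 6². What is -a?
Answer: -387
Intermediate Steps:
D(O, T) = 36
Q(G) = 36 + G (Q(G) = G + 36 = 36 + G)
a = 387 (a = -18 + (36 + (0 - 3)²)*9 = -18 + (36 + (-3)²)*9 = -18 + (36 + 9)*9 = -18 + 45*9 = -18 + 405 = 387)
-a = -1*387 = -387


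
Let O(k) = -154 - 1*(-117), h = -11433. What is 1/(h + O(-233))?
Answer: -1/11470 ≈ -8.7184e-5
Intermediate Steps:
O(k) = -37 (O(k) = -154 + 117 = -37)
1/(h + O(-233)) = 1/(-11433 - 37) = 1/(-11470) = -1/11470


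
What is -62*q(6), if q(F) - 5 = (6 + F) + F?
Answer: -1426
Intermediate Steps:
q(F) = 11 + 2*F (q(F) = 5 + ((6 + F) + F) = 5 + (6 + 2*F) = 11 + 2*F)
-62*q(6) = -62*(11 + 2*6) = -62*(11 + 12) = -62*23 = -1426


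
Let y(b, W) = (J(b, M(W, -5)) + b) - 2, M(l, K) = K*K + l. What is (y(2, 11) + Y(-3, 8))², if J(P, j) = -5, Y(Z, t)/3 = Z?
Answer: 196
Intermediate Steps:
M(l, K) = l + K² (M(l, K) = K² + l = l + K²)
Y(Z, t) = 3*Z
y(b, W) = -7 + b (y(b, W) = (-5 + b) - 2 = -7 + b)
(y(2, 11) + Y(-3, 8))² = ((-7 + 2) + 3*(-3))² = (-5 - 9)² = (-14)² = 196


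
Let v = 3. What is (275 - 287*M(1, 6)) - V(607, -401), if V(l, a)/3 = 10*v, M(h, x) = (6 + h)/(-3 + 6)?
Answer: -1454/3 ≈ -484.67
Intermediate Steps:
M(h, x) = 2 + h/3 (M(h, x) = (6 + h)/3 = (6 + h)*(⅓) = 2 + h/3)
V(l, a) = 90 (V(l, a) = 3*(10*3) = 3*30 = 90)
(275 - 287*M(1, 6)) - V(607, -401) = (275 - 287*(2 + (⅓)*1)) - 1*90 = (275 - 287*(2 + ⅓)) - 90 = (275 - 287*7/3) - 90 = (275 - 2009/3) - 90 = -1184/3 - 90 = -1454/3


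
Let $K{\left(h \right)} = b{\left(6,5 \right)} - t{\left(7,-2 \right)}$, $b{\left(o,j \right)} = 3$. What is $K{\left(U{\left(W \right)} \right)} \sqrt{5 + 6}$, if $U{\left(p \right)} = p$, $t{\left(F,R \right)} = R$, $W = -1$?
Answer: $5 \sqrt{11} \approx 16.583$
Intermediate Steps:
$K{\left(h \right)} = 5$ ($K{\left(h \right)} = 3 - -2 = 3 + 2 = 5$)
$K{\left(U{\left(W \right)} \right)} \sqrt{5 + 6} = 5 \sqrt{5 + 6} = 5 \sqrt{11}$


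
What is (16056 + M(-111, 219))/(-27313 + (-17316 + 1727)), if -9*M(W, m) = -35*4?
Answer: -72322/193059 ≈ -0.37461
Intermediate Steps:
M(W, m) = 140/9 (M(W, m) = -(-35)*4/9 = -1/9*(-140) = 140/9)
(16056 + M(-111, 219))/(-27313 + (-17316 + 1727)) = (16056 + 140/9)/(-27313 + (-17316 + 1727)) = 144644/(9*(-27313 - 15589)) = (144644/9)/(-42902) = (144644/9)*(-1/42902) = -72322/193059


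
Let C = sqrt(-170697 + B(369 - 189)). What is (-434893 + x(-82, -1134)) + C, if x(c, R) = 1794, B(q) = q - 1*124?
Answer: -433099 + I*sqrt(170641) ≈ -4.331e+5 + 413.09*I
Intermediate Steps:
B(q) = -124 + q (B(q) = q - 124 = -124 + q)
C = I*sqrt(170641) (C = sqrt(-170697 + (-124 + (369 - 189))) = sqrt(-170697 + (-124 + 180)) = sqrt(-170697 + 56) = sqrt(-170641) = I*sqrt(170641) ≈ 413.09*I)
(-434893 + x(-82, -1134)) + C = (-434893 + 1794) + I*sqrt(170641) = -433099 + I*sqrt(170641)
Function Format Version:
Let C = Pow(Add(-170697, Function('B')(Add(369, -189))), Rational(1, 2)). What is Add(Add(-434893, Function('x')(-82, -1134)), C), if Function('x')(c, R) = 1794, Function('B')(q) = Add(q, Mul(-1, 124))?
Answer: Add(-433099, Mul(I, Pow(170641, Rational(1, 2)))) ≈ Add(-4.3310e+5, Mul(413.09, I))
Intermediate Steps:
Function('B')(q) = Add(-124, q) (Function('B')(q) = Add(q, -124) = Add(-124, q))
C = Mul(I, Pow(170641, Rational(1, 2))) (C = Pow(Add(-170697, Add(-124, Add(369, -189))), Rational(1, 2)) = Pow(Add(-170697, Add(-124, 180)), Rational(1, 2)) = Pow(Add(-170697, 56), Rational(1, 2)) = Pow(-170641, Rational(1, 2)) = Mul(I, Pow(170641, Rational(1, 2))) ≈ Mul(413.09, I))
Add(Add(-434893, Function('x')(-82, -1134)), C) = Add(Add(-434893, 1794), Mul(I, Pow(170641, Rational(1, 2)))) = Add(-433099, Mul(I, Pow(170641, Rational(1, 2))))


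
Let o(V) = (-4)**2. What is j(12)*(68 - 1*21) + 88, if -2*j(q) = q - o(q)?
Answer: 182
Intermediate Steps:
o(V) = 16
j(q) = 8 - q/2 (j(q) = -(q - 1*16)/2 = -(q - 16)/2 = -(-16 + q)/2 = 8 - q/2)
j(12)*(68 - 1*21) + 88 = (8 - 1/2*12)*(68 - 1*21) + 88 = (8 - 6)*(68 - 21) + 88 = 2*47 + 88 = 94 + 88 = 182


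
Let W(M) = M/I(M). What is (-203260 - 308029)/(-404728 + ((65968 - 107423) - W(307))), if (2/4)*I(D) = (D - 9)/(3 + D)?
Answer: 152364122/133010119 ≈ 1.1455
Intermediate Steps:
I(D) = 2*(-9 + D)/(3 + D) (I(D) = 2*((D - 9)/(3 + D)) = 2*((-9 + D)/(3 + D)) = 2*(-9 + D)/(3 + D))
W(M) = M*(3 + M)/(2*(-9 + M)) (W(M) = M/((2*(-9 + M)/(3 + M))) = M*((3 + M)/(2*(-9 + M))) = M*(3 + M)/(2*(-9 + M)))
(-203260 - 308029)/(-404728 + ((65968 - 107423) - W(307))) = (-203260 - 308029)/(-404728 + ((65968 - 107423) - 307*(3 + 307)/(2*(-9 + 307)))) = -511289/(-404728 + (-41455 - 307*310/(2*298))) = -511289/(-404728 + (-41455 - 1*47585/298)) = -511289/(-404728 + (-41455 - 47585/298)) = -511289/(-404728 - 12401175/298) = -511289/(-133010119/298) = -511289*(-298/133010119) = 152364122/133010119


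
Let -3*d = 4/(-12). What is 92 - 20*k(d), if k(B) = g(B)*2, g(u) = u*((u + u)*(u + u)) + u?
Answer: 63668/729 ≈ 87.336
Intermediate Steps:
d = ⅑ (d = -4/(3*(-12)) = -4*(-1)/(3*12) = -⅓*(-⅓) = ⅑ ≈ 0.11111)
g(u) = u + 4*u³ (g(u) = u*((2*u)*(2*u)) + u = u*(4*u²) + u = 4*u³ + u = u + 4*u³)
k(B) = 2*B + 8*B³ (k(B) = (B + 4*B³)*2 = 2*B + 8*B³)
92 - 20*k(d) = 92 - 20*(2*(⅑) + 8*(⅑)³) = 92 - 20*(2/9 + 8*(1/729)) = 92 - 20*(2/9 + 8/729) = 92 - 20*170/729 = 92 - 3400/729 = 63668/729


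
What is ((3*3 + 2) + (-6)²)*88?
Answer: 4136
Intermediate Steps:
((3*3 + 2) + (-6)²)*88 = ((9 + 2) + 36)*88 = (11 + 36)*88 = 47*88 = 4136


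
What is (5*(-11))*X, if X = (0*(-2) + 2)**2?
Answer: -220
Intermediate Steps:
X = 4 (X = (0 + 2)**2 = 2**2 = 4)
(5*(-11))*X = (5*(-11))*4 = -55*4 = -220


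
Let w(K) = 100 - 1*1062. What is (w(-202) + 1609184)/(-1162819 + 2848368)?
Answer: 1608222/1685549 ≈ 0.95412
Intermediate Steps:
w(K) = -962 (w(K) = 100 - 1062 = -962)
(w(-202) + 1609184)/(-1162819 + 2848368) = (-962 + 1609184)/(-1162819 + 2848368) = 1608222/1685549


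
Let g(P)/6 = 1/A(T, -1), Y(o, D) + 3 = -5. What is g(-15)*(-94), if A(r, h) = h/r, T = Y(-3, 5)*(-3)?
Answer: 13536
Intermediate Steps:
Y(o, D) = -8 (Y(o, D) = -3 - 5 = -8)
T = 24 (T = -8*(-3) = 24)
g(P) = -144 (g(P) = 6/((-1/24)) = 6/((-1*1/24)) = 6/(-1/24) = 6*(-24) = -144)
g(-15)*(-94) = -144*(-94) = 13536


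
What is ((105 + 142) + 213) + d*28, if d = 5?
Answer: 600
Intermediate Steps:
((105 + 142) + 213) + d*28 = ((105 + 142) + 213) + 5*28 = (247 + 213) + 140 = 460 + 140 = 600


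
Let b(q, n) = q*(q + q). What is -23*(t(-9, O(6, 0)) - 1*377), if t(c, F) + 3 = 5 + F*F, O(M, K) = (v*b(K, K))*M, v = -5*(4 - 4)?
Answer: 8625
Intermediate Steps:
b(q, n) = 2*q² (b(q, n) = q*(2*q) = 2*q²)
v = 0 (v = -5*0 = 0)
O(M, K) = 0 (O(M, K) = (0*(2*K²))*M = 0*M = 0)
t(c, F) = 2 + F² (t(c, F) = -3 + (5 + F*F) = -3 + (5 + F²) = 2 + F²)
-23*(t(-9, O(6, 0)) - 1*377) = -23*((2 + 0²) - 1*377) = -23*((2 + 0) - 377) = -23*(2 - 377) = -23*(-375) = 8625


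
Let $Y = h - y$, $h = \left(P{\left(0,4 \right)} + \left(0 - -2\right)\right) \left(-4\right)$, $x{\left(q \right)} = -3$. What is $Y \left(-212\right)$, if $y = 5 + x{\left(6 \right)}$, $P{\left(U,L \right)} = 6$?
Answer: $7208$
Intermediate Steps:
$y = 2$ ($y = 5 - 3 = 2$)
$h = -32$ ($h = \left(6 + \left(0 - -2\right)\right) \left(-4\right) = \left(6 + \left(0 + 2\right)\right) \left(-4\right) = \left(6 + 2\right) \left(-4\right) = 8 \left(-4\right) = -32$)
$Y = -34$ ($Y = -32 - 2 = -34$)
$Y \left(-212\right) = \left(-34\right) \left(-212\right) = 7208$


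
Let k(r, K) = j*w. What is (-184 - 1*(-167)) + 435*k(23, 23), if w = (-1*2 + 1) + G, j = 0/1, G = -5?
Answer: -17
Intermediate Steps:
j = 0 (j = 0*1 = 0)
w = -6 (w = (-1*2 + 1) - 5 = (-2 + 1) - 5 = -1 - 5 = -6)
k(r, K) = 0 (k(r, K) = 0*(-6) = 0)
(-184 - 1*(-167)) + 435*k(23, 23) = (-184 - 1*(-167)) + 435*0 = (-184 + 167) + 0 = -17 + 0 = -17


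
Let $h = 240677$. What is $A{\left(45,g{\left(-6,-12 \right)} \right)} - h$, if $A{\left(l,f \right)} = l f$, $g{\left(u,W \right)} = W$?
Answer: $-241217$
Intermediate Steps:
$A{\left(l,f \right)} = f l$
$A{\left(45,g{\left(-6,-12 \right)} \right)} - h = \left(-12\right) 45 - 240677 = -540 - 240677 = -241217$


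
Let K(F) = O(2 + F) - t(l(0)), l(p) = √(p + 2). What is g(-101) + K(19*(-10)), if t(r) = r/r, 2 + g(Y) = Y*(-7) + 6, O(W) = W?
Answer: 522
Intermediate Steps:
l(p) = √(2 + p)
g(Y) = 4 - 7*Y (g(Y) = -2 + (Y*(-7) + 6) = -2 + (-7*Y + 6) = -2 + (6 - 7*Y) = 4 - 7*Y)
t(r) = 1
K(F) = 1 + F (K(F) = (2 + F) - 1*1 = (2 + F) - 1 = 1 + F)
g(-101) + K(19*(-10)) = (4 - 7*(-101)) + (1 + 19*(-10)) = (4 + 707) + (1 - 190) = 711 - 189 = 522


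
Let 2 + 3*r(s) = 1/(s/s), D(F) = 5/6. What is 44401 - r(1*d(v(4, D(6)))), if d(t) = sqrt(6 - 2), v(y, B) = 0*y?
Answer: 133204/3 ≈ 44401.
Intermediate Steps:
D(F) = 5/6 (D(F) = 5*(1/6) = 5/6)
v(y, B) = 0
d(t) = 2 (d(t) = sqrt(4) = 2)
r(s) = -1/3 (r(s) = -2/3 + 1/(3*((s/s))) = -2/3 + (1/3)/1 = -2/3 + (1/3)*1 = -2/3 + 1/3 = -1/3)
44401 - r(1*d(v(4, D(6)))) = 44401 - 1*(-1/3) = 44401 + 1/3 = 133204/3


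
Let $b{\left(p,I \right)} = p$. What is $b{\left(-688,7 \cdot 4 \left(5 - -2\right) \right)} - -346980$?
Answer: $346292$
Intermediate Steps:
$b{\left(-688,7 \cdot 4 \left(5 - -2\right) \right)} - -346980 = -688 - -346980 = -688 + 346980 = 346292$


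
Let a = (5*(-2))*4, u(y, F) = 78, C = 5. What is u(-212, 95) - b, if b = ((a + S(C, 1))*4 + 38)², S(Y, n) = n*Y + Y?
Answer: -6646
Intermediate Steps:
S(Y, n) = Y + Y*n (S(Y, n) = Y*n + Y = Y + Y*n)
a = -40 (a = -10*4 = -40)
b = 6724 (b = ((-40 + 5*(1 + 1))*4 + 38)² = ((-40 + 5*2)*4 + 38)² = ((-40 + 10)*4 + 38)² = (-30*4 + 38)² = (-120 + 38)² = (-82)² = 6724)
u(-212, 95) - b = 78 - 1*6724 = 78 - 6724 = -6646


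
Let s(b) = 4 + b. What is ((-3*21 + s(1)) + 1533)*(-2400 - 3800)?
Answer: -9145000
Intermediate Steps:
((-3*21 + s(1)) + 1533)*(-2400 - 3800) = ((-3*21 + (4 + 1)) + 1533)*(-2400 - 3800) = ((-63 + 5) + 1533)*(-6200) = (-58 + 1533)*(-6200) = 1475*(-6200) = -9145000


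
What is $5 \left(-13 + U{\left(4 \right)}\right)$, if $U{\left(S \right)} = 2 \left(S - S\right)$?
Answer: $-65$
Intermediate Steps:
$U{\left(S \right)} = 0$ ($U{\left(S \right)} = 2 \cdot 0 = 0$)
$5 \left(-13 + U{\left(4 \right)}\right) = 5 \left(-13 + 0\right) = 5 \left(-13\right) = -65$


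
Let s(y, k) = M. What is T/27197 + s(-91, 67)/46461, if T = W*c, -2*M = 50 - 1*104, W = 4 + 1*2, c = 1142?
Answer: 106361697/421199939 ≈ 0.25252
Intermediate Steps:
W = 6 (W = 4 + 2 = 6)
M = 27 (M = -(50 - 1*104)/2 = -(50 - 104)/2 = -1/2*(-54) = 27)
s(y, k) = 27
T = 6852 (T = 6*1142 = 6852)
T/27197 + s(-91, 67)/46461 = 6852/27197 + 27/46461 = 6852*(1/27197) + 27*(1/46461) = 6852/27197 + 9/15487 = 106361697/421199939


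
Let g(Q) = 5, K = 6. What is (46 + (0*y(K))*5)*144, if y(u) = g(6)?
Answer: 6624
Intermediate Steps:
y(u) = 5
(46 + (0*y(K))*5)*144 = (46 + (0*5)*5)*144 = (46 + 0*5)*144 = (46 + 0)*144 = 46*144 = 6624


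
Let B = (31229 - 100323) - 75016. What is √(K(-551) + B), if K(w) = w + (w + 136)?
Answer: 2*I*√36269 ≈ 380.89*I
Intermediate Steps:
K(w) = 136 + 2*w (K(w) = w + (136 + w) = 136 + 2*w)
B = -144110 (B = -69094 - 75016 = -144110)
√(K(-551) + B) = √((136 + 2*(-551)) - 144110) = √((136 - 1102) - 144110) = √(-966 - 144110) = √(-145076) = 2*I*√36269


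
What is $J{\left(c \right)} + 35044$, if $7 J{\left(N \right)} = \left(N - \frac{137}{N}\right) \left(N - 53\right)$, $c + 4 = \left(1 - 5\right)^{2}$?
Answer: $\frac{420487}{12} \approx 35041.0$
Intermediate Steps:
$c = 12$ ($c = -4 + \left(1 - 5\right)^{2} = -4 + \left(-4\right)^{2} = -4 + 16 = 12$)
$J{\left(N \right)} = \frac{\left(-53 + N\right) \left(N - \frac{137}{N}\right)}{7}$ ($J{\left(N \right)} = \frac{\left(N - \frac{137}{N}\right) \left(N - 53\right)}{7} = \frac{\left(N - \frac{137}{N}\right) \left(-53 + N\right)}{7} = \frac{\left(-53 + N\right) \left(N - \frac{137}{N}\right)}{7}$)
$J{\left(c \right)} + 35044 = \frac{7261 - 12 \left(137 - 12^{2} + 53 \cdot 12\right)}{7 \cdot 12} + 35044 = \frac{1}{7} \cdot \frac{1}{12} \left(7261 - 12 \left(137 - 144 + 636\right)\right) + 35044 = \frac{1}{7} \cdot \frac{1}{12} \left(7261 - 12 \cdot 629\right) + 35044 = \frac{1}{7} \cdot \frac{1}{12} \left(7261 - 7548\right) + 35044 = \frac{1}{7} \cdot \frac{1}{12} \left(-287\right) + 35044 = - \frac{41}{12} + 35044 = \frac{420487}{12}$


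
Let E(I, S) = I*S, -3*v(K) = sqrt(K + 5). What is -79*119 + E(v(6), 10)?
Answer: -9401 - 10*sqrt(11)/3 ≈ -9412.1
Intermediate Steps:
v(K) = -sqrt(5 + K)/3 (v(K) = -sqrt(K + 5)/3 = -sqrt(5 + K)/3)
-79*119 + E(v(6), 10) = -79*119 - sqrt(5 + 6)/3*10 = -9401 - sqrt(11)/3*10 = -9401 - 10*sqrt(11)/3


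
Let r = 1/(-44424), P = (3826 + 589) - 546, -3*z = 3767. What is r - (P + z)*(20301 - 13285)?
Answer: -814520555521/44424 ≈ -1.8335e+7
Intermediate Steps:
z = -3767/3 (z = -⅓*3767 = -3767/3 ≈ -1255.7)
P = 3869 (P = 4415 - 546 = 3869)
r = -1/44424 ≈ -2.2510e-5
r - (P + z)*(20301 - 13285) = -1/44424 - (3869 - 3767/3)*(20301 - 13285) = -1/44424 - 7840*7016/3 = -1/44424 - 1*55005440/3 = -1/44424 - 55005440/3 = -814520555521/44424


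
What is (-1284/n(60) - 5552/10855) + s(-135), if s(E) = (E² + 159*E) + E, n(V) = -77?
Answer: -2807432809/835835 ≈ -3358.8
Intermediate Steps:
s(E) = E² + 160*E
(-1284/n(60) - 5552/10855) + s(-135) = (-1284/(-77) - 5552/10855) - 135*(160 - 135) = (-1284*(-1/77) - 5552*1/10855) - 135*25 = (1284/77 - 5552/10855) - 3375 = 13510316/835835 - 3375 = -2807432809/835835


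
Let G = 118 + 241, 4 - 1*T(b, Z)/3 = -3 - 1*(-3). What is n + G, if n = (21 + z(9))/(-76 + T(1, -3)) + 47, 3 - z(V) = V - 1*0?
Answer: 25969/64 ≈ 405.77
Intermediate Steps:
T(b, Z) = 12 (T(b, Z) = 12 - 3*(-3 - 1*(-3)) = 12 - 3*(-3 + 3) = 12 - 3*0 = 12 + 0 = 12)
z(V) = 3 - V (z(V) = 3 - (V - 1*0) = 3 - (V + 0) = 3 - V)
n = 2993/64 (n = (21 + (3 - 1*9))/(-76 + 12) + 47 = (21 + (3 - 9))/(-64) + 47 = (21 - 6)*(-1/64) + 47 = 15*(-1/64) + 47 = -15/64 + 47 = 2993/64 ≈ 46.766)
G = 359
n + G = 2993/64 + 359 = 25969/64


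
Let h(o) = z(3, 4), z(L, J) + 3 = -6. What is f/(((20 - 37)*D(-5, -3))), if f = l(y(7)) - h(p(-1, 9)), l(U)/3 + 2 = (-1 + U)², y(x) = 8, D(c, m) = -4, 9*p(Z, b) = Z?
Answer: 75/34 ≈ 2.2059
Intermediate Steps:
p(Z, b) = Z/9
z(L, J) = -9 (z(L, J) = -3 - 6 = -9)
l(U) = -6 + 3*(-1 + U)²
h(o) = -9
f = 150 (f = (-6 + 3*(-1 + 8)²) - 1*(-9) = (-6 + 3*7²) + 9 = (-6 + 3*49) + 9 = (-6 + 147) + 9 = 141 + 9 = 150)
f/(((20 - 37)*D(-5, -3))) = 150/(((20 - 37)*(-4))) = 150/((-17*(-4))) = 150/68 = 150*(1/68) = 75/34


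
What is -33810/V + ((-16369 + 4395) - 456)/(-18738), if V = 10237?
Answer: -253142935/95910453 ≈ -2.6394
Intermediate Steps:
-33810/V + ((-16369 + 4395) - 456)/(-18738) = -33810/10237 + ((-16369 + 4395) - 456)/(-18738) = -33810*1/10237 + (-11974 - 456)*(-1/18738) = -33810/10237 - 12430*(-1/18738) = -33810/10237 + 6215/9369 = -253142935/95910453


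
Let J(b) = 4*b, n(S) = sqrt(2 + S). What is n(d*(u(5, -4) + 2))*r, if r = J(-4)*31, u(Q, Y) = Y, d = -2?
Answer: -496*sqrt(6) ≈ -1214.9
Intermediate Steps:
r = -496 (r = (4*(-4))*31 = -16*31 = -496)
n(d*(u(5, -4) + 2))*r = sqrt(2 - 2*(-4 + 2))*(-496) = sqrt(2 - 2*(-2))*(-496) = sqrt(2 + 4)*(-496) = sqrt(6)*(-496) = -496*sqrt(6)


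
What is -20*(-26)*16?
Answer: 8320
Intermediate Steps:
-20*(-26)*16 = 520*16 = 8320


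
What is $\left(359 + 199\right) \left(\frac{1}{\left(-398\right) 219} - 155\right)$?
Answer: $- \frac{1256440323}{14527} \approx -86490.0$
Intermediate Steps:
$\left(359 + 199\right) \left(\frac{1}{\left(-398\right) 219} - 155\right) = 558 \left(\left(- \frac{1}{398}\right) \frac{1}{219} - 155\right) = 558 \left(- \frac{1}{87162} - 155\right) = 558 \left(- \frac{13510111}{87162}\right) = - \frac{1256440323}{14527}$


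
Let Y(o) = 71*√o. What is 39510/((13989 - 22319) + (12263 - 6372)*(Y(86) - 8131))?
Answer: -378569419002/456027263180839 - 3305098422*√86/456027263180839 ≈ -0.00089736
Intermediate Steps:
39510/((13989 - 22319) + (12263 - 6372)*(Y(86) - 8131)) = 39510/((13989 - 22319) + (12263 - 6372)*(71*√86 - 8131)) = 39510/(-8330 + 5891*(-8131 + 71*√86)) = 39510/(-8330 + (-47899721 + 418261*√86)) = 39510/(-47908051 + 418261*√86)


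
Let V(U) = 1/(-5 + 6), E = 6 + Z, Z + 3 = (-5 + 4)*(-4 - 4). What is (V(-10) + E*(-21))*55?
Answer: -12650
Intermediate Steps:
Z = 5 (Z = -3 + (-5 + 4)*(-4 - 4) = -3 - 1*(-8) = -3 + 8 = 5)
E = 11 (E = 6 + 5 = 11)
V(U) = 1 (V(U) = 1/1 = 1)
(V(-10) + E*(-21))*55 = (1 + 11*(-21))*55 = (1 - 231)*55 = -230*55 = -12650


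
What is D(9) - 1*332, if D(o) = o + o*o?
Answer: -242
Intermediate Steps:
D(o) = o + o²
D(9) - 1*332 = 9*(1 + 9) - 1*332 = 9*10 - 332 = 90 - 332 = -242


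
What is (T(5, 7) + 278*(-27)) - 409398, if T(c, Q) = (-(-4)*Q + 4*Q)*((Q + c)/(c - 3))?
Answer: -416568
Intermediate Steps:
T(c, Q) = 8*Q*(Q + c)/(-3 + c) (T(c, Q) = (4*Q + 4*Q)*((Q + c)/(-3 + c)) = (8*Q)*((Q + c)/(-3 + c)) = 8*Q*(Q + c)/(-3 + c))
(T(5, 7) + 278*(-27)) - 409398 = (8*7*(7 + 5)/(-3 + 5) + 278*(-27)) - 409398 = (8*7*12/2 - 7506) - 409398 = (8*7*(1/2)*12 - 7506) - 409398 = (336 - 7506) - 409398 = -7170 - 409398 = -416568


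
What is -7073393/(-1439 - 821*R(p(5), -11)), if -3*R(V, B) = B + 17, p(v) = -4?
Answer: -7073393/203 ≈ -34844.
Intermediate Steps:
R(V, B) = -17/3 - B/3 (R(V, B) = -(B + 17)/3 = -(17 + B)/3 = -17/3 - B/3)
-7073393/(-1439 - 821*R(p(5), -11)) = -7073393/(-1439 - 821*(-17/3 - 1/3*(-11))) = -7073393/(-1439 - 821*(-17/3 + 11/3)) = -7073393/(-1439 - 821*(-2)) = -7073393/(-1439 + 1642) = -7073393/203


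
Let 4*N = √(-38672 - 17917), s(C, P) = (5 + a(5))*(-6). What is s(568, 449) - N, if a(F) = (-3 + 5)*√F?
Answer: -30 - 12*√5 - I*√56589/4 ≈ -56.833 - 59.471*I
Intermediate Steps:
a(F) = 2*√F
s(C, P) = -30 - 12*√5 (s(C, P) = (5 + 2*√5)*(-6) = -30 - 12*√5)
N = I*√56589/4 (N = √(-38672 - 17917)/4 = √(-56589)/4 = (I*√56589)/4 = I*√56589/4 ≈ 59.471*I)
s(568, 449) - N = (-30 - 12*√5) - I*√56589/4 = -30 - 12*√5 - I*√56589/4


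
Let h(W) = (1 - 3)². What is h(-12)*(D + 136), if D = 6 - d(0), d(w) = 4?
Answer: 552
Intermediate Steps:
h(W) = 4 (h(W) = (-2)² = 4)
D = 2 (D = 6 - 1*4 = 6 - 4 = 2)
h(-12)*(D + 136) = 4*(2 + 136) = 4*138 = 552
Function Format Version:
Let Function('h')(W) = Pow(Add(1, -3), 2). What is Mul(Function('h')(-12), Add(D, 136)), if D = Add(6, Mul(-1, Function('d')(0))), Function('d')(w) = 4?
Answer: 552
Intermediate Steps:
Function('h')(W) = 4 (Function('h')(W) = Pow(-2, 2) = 4)
D = 2 (D = Add(6, Mul(-1, 4)) = Add(6, -4) = 2)
Mul(Function('h')(-12), Add(D, 136)) = Mul(4, Add(2, 136)) = Mul(4, 138) = 552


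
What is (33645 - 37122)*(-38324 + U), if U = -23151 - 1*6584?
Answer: 236641143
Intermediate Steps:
U = -29735 (U = -23151 - 6584 = -29735)
(33645 - 37122)*(-38324 + U) = (33645 - 37122)*(-38324 - 29735) = -3477*(-68059) = 236641143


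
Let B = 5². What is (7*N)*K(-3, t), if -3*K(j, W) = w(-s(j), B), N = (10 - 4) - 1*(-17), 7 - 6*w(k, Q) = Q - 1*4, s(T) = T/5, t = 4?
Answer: 1127/9 ≈ 125.22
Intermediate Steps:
s(T) = T/5 (s(T) = T*(⅕) = T/5)
B = 25
w(k, Q) = 11/6 - Q/6 (w(k, Q) = 7/6 - (Q - 1*4)/6 = 7/6 - (Q - 4)/6 = 7/6 - (-4 + Q)/6 = 7/6 + (⅔ - Q/6) = 11/6 - Q/6)
N = 23 (N = 6 + 17 = 23)
K(j, W) = 7/9 (K(j, W) = -(11/6 - ⅙*25)/3 = -(11/6 - 25/6)/3 = -⅓*(-7/3) = 7/9)
(7*N)*K(-3, t) = (7*23)*(7/9) = 161*(7/9) = 1127/9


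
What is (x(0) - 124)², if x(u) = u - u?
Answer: 15376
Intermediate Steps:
x(u) = 0
(x(0) - 124)² = (0 - 124)² = (-124)² = 15376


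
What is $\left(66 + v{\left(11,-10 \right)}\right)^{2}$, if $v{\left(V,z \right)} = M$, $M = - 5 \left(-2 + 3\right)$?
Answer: $3721$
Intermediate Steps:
$M = -5$ ($M = \left(-5\right) 1 = -5$)
$v{\left(V,z \right)} = -5$
$\left(66 + v{\left(11,-10 \right)}\right)^{2} = \left(66 - 5\right)^{2} = 61^{2} = 3721$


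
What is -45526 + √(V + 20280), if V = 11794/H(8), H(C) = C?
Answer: -45526 + √87017/2 ≈ -45379.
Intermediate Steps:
V = 5897/4 (V = 11794/8 = 11794*(⅛) = 5897/4 ≈ 1474.3)
-45526 + √(V + 20280) = -45526 + √(5897/4 + 20280) = -45526 + √(87017/4) = -45526 + √87017/2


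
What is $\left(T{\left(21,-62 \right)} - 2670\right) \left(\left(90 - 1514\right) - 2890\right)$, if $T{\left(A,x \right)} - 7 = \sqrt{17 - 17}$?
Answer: $11488182$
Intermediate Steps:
$T{\left(A,x \right)} = 7$ ($T{\left(A,x \right)} = 7 + \sqrt{17 - 17} = 7 + \sqrt{0} = 7 + 0 = 7$)
$\left(T{\left(21,-62 \right)} - 2670\right) \left(\left(90 - 1514\right) - 2890\right) = \left(7 - 2670\right) \left(\left(90 - 1514\right) - 2890\right) = - 2663 \left(\left(90 - 1514\right) - 2890\right) = - 2663 \left(-1424 - 2890\right) = \left(-2663\right) \left(-4314\right) = 11488182$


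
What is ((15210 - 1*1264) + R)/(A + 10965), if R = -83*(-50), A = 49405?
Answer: 9048/30185 ≈ 0.29975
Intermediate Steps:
R = 4150
((15210 - 1*1264) + R)/(A + 10965) = ((15210 - 1*1264) + 4150)/(49405 + 10965) = ((15210 - 1264) + 4150)/60370 = (13946 + 4150)*(1/60370) = 18096*(1/60370) = 9048/30185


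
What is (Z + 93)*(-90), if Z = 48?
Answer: -12690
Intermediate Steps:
(Z + 93)*(-90) = (48 + 93)*(-90) = 141*(-90) = -12690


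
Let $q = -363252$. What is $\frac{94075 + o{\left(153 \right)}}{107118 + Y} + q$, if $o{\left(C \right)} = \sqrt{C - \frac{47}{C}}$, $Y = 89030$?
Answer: $- \frac{71251059221}{196148} + \frac{\sqrt{397154}}{10003548} \approx -3.6325 \cdot 10^{5}$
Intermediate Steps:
$\frac{94075 + o{\left(153 \right)}}{107118 + Y} + q = \frac{94075 + \sqrt{153 - \frac{47}{153}}}{107118 + 89030} - 363252 = \frac{94075 + \sqrt{153 - \frac{47}{153}}}{196148} - 363252 = \left(94075 + \sqrt{153 - \frac{47}{153}}\right) \frac{1}{196148} - 363252 = \left(94075 + \sqrt{\frac{23362}{153}}\right) \frac{1}{196148} - 363252 = \left(94075 + \frac{\sqrt{397154}}{51}\right) \frac{1}{196148} - 363252 = \left(\frac{94075}{196148} + \frac{\sqrt{397154}}{10003548}\right) - 363252 = - \frac{71251059221}{196148} + \frac{\sqrt{397154}}{10003548}$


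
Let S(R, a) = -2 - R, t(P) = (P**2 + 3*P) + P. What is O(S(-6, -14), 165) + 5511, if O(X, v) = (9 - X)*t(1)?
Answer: 5536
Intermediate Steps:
t(P) = P**2 + 4*P
O(X, v) = 45 - 5*X (O(X, v) = (9 - X)*(1*(4 + 1)) = (9 - X)*(1*5) = (9 - X)*5 = 45 - 5*X)
O(S(-6, -14), 165) + 5511 = (45 - 5*(-2 - 1*(-6))) + 5511 = (45 - 5*(-2 + 6)) + 5511 = (45 - 5*4) + 5511 = (45 - 20) + 5511 = 25 + 5511 = 5536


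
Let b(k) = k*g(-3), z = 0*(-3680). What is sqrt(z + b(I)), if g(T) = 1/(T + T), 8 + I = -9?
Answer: sqrt(102)/6 ≈ 1.6833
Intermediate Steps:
I = -17 (I = -8 - 9 = -17)
g(T) = 1/(2*T)
z = 0
b(k) = -k/6 (b(k) = k*((1/2)/(-3)) = k*((1/2)*(-1/3)) = k*(-1/6) = -k/6)
sqrt(z + b(I)) = sqrt(0 - 1/6*(-17)) = sqrt(0 + 17/6) = sqrt(17/6) = sqrt(102)/6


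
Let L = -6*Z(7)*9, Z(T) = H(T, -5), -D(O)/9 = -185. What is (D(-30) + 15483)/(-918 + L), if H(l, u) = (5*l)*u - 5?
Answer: 2858/1467 ≈ 1.9482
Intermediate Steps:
H(l, u) = -5 + 5*l*u (H(l, u) = 5*l*u - 5 = -5 + 5*l*u)
D(O) = 1665 (D(O) = -9*(-185) = 1665)
Z(T) = -5 - 25*T (Z(T) = -5 + 5*T*(-5) = -5 - 25*T)
L = 9720 (L = -6*(-5 - 25*7)*9 = -6*(-5 - 175)*9 = -6*(-180)*9 = 1080*9 = 9720)
(D(-30) + 15483)/(-918 + L) = (1665 + 15483)/(-918 + 9720) = 17148/8802 = 17148*(1/8802) = 2858/1467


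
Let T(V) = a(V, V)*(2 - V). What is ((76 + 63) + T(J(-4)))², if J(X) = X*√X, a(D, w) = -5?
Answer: 15041 - 10320*I ≈ 15041.0 - 10320.0*I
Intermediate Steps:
J(X) = X^(3/2)
T(V) = -10 + 5*V (T(V) = -5*(2 - V) = -10 + 5*V)
((76 + 63) + T(J(-4)))² = ((76 + 63) + (-10 + 5*(-4)^(3/2)))² = (139 + (-10 + 5*(-8*I)))² = (139 + (-10 - 40*I))² = (129 - 40*I)²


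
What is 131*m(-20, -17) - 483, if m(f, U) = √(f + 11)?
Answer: -483 + 393*I ≈ -483.0 + 393.0*I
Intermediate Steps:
m(f, U) = √(11 + f)
131*m(-20, -17) - 483 = 131*√(11 - 20) - 483 = 131*√(-9) - 483 = 131*(3*I) - 483 = 393*I - 483 = -483 + 393*I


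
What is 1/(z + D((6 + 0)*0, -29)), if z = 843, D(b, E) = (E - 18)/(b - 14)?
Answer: 14/11849 ≈ 0.0011815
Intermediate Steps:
D(b, E) = (-18 + E)/(-14 + b)
1/(z + D((6 + 0)*0, -29)) = 1/(843 + (-18 - 29)/(-14 + (6 + 0)*0)) = 1/(843 - 47/(-14 + 6*0)) = 1/(843 - 47/(-14 + 0)) = 1/(843 - 47/(-14)) = 1/(843 - 1/14*(-47)) = 1/(843 + 47/14) = 1/(11849/14) = 14/11849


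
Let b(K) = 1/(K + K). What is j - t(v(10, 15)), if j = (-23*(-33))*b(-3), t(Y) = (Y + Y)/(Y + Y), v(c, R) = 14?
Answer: -255/2 ≈ -127.50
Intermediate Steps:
t(Y) = 1 (t(Y) = (2*Y)/((2*Y)) = (2*Y)*(1/(2*Y)) = 1)
b(K) = 1/(2*K)
j = -253/2 (j = (-23*(-33))*((½)/(-3)) = 759*((½)*(-⅓)) = 759*(-⅙) = -253/2 ≈ -126.50)
j - t(v(10, 15)) = -253/2 - 1*1 = -253/2 - 1 = -255/2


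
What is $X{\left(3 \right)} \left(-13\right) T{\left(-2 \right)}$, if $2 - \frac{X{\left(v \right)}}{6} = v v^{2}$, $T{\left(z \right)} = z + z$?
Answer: $-7800$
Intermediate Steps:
$T{\left(z \right)} = 2 z$
$X{\left(v \right)} = 12 - 6 v^{3}$ ($X{\left(v \right)} = 12 - 6 v v^{2} = 12 - 6 v^{3}$)
$X{\left(3 \right)} \left(-13\right) T{\left(-2 \right)} = \left(12 - 6 \cdot 3^{3}\right) \left(-13\right) 2 \left(-2\right) = \left(12 - 162\right) \left(-13\right) \left(-4\right) = \left(-150\right) \left(-13\right) \left(-4\right) = 1950 \left(-4\right) = -7800$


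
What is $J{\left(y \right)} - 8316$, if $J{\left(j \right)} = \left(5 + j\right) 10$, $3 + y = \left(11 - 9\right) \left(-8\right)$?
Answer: $-8456$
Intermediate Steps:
$y = -19$ ($y = -3 + \left(11 - 9\right) \left(-8\right) = -3 + 2 \left(-8\right) = -3 - 16 = -19$)
$J{\left(j \right)} = 50 + 10 j$
$J{\left(y \right)} - 8316 = \left(50 + 10 \left(-19\right)\right) - 8316 = \left(50 - 190\right) - 8316 = -140 - 8316 = -8456$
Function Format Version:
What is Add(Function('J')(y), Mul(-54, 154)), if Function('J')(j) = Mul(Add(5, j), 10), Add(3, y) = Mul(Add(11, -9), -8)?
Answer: -8456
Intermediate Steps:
y = -19 (y = Add(-3, Mul(Add(11, -9), -8)) = Add(-3, Mul(2, -8)) = Add(-3, -16) = -19)
Function('J')(j) = Add(50, Mul(10, j))
Add(Function('J')(y), Mul(-54, 154)) = Add(Add(50, Mul(10, -19)), Mul(-54, 154)) = Add(Add(50, -190), -8316) = Add(-140, -8316) = -8456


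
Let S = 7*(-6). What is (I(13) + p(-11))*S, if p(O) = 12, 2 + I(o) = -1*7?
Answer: -126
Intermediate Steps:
S = -42
I(o) = -9 (I(o) = -2 - 1*7 = -2 - 7 = -9)
(I(13) + p(-11))*S = (-9 + 12)*(-42) = 3*(-42) = -126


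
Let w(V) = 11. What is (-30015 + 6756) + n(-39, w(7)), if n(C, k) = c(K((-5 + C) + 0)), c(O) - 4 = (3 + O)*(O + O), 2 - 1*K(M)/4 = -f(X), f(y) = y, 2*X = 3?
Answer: -22779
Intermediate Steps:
X = 3/2 (X = (1/2)*3 = 3/2 ≈ 1.5000)
K(M) = 14 (K(M) = 8 - (-4)*3/2 = 8 - 4*(-3/2) = 8 + 6 = 14)
c(O) = 4 + 2*O*(3 + O) (c(O) = 4 + (3 + O)*(O + O) = 4 + (3 + O)*(2*O) = 4 + 2*O*(3 + O))
n(C, k) = 480 (n(C, k) = 4 + 2*14**2 + 6*14 = 4 + 2*196 + 84 = 4 + 392 + 84 = 480)
(-30015 + 6756) + n(-39, w(7)) = (-30015 + 6756) + 480 = -23259 + 480 = -22779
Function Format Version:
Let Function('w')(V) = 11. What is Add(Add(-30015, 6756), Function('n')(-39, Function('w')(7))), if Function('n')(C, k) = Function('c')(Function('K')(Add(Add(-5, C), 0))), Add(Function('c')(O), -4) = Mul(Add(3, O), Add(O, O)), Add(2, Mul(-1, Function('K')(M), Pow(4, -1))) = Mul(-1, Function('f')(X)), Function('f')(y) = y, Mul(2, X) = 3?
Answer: -22779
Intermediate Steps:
X = Rational(3, 2) (X = Mul(Rational(1, 2), 3) = Rational(3, 2) ≈ 1.5000)
Function('K')(M) = 14 (Function('K')(M) = Add(8, Mul(-4, Mul(-1, Rational(3, 2)))) = Add(8, Mul(-4, Rational(-3, 2))) = Add(8, 6) = 14)
Function('c')(O) = Add(4, Mul(2, O, Add(3, O))) (Function('c')(O) = Add(4, Mul(Add(3, O), Add(O, O))) = Add(4, Mul(Add(3, O), Mul(2, O))) = Add(4, Mul(2, O, Add(3, O))))
Function('n')(C, k) = 480 (Function('n')(C, k) = Add(4, Mul(2, Pow(14, 2)), Mul(6, 14)) = Add(4, Mul(2, 196), 84) = Add(4, 392, 84) = 480)
Add(Add(-30015, 6756), Function('n')(-39, Function('w')(7))) = Add(Add(-30015, 6756), 480) = Add(-23259, 480) = -22779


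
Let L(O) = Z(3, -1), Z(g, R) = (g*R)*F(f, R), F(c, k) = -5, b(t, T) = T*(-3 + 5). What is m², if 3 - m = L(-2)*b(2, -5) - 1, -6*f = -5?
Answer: 23716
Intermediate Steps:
b(t, T) = 2*T (b(t, T) = T*2 = 2*T)
f = ⅚ (f = -⅙*(-5) = ⅚ ≈ 0.83333)
Z(g, R) = -5*R*g (Z(g, R) = (g*R)*(-5) = (R*g)*(-5) = -5*R*g)
L(O) = 15 (L(O) = -5*(-1)*3 = 15)
m = 154 (m = 3 - (15*(2*(-5)) - 1) = 3 - (15*(-10) - 1) = 3 - (-150 - 1) = 3 - 1*(-151) = 3 + 151 = 154)
m² = 154² = 23716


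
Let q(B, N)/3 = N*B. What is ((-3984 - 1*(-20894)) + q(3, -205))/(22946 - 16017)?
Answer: 15065/6929 ≈ 2.1742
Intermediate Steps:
q(B, N) = 3*B*N (q(B, N) = 3*(N*B) = 3*(B*N) = 3*B*N)
((-3984 - 1*(-20894)) + q(3, -205))/(22946 - 16017) = ((-3984 - 1*(-20894)) + 3*3*(-205))/(22946 - 16017) = ((-3984 + 20894) - 1845)/6929 = (16910 - 1845)*(1/6929) = 15065*(1/6929) = 15065/6929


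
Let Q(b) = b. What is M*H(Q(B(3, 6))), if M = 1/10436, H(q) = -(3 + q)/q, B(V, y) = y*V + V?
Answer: -2/18263 ≈ -0.00010951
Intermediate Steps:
B(V, y) = V + V*y (B(V, y) = V*y + V = V + V*y)
H(q) = -(3 + q)/q
M = 1/10436 ≈ 9.5822e-5
M*H(Q(B(3, 6))) = ((-3 - 3*(1 + 6))/((3*(1 + 6))))/10436 = ((-3 - 3*7)/((3*7)))/10436 = ((-3 - 1*21)/21)/10436 = ((-3 - 21)/21)/10436 = ((1/21)*(-24))/10436 = (1/10436)*(-8/7) = -2/18263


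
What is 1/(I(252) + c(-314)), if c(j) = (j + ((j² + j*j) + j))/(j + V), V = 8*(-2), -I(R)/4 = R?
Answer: -165/264602 ≈ -0.00062358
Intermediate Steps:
I(R) = -4*R
V = -16
c(j) = (2*j + 2*j²)/(-16 + j) (c(j) = (j + ((j² + j*j) + j))/(j - 16) = (j + ((j² + j²) + j))/(-16 + j) = (j + (2*j² + j))/(-16 + j) = (j + (j + 2*j²))/(-16 + j) = (2*j + 2*j²)/(-16 + j))
1/(I(252) + c(-314)) = 1/(-4*252 + 2*(-314)*(1 - 314)/(-16 - 314)) = 1/(-1008 + 2*(-314)*(-313)/(-330)) = 1/(-1008 + 2*(-314)*(-1/330)*(-313)) = 1/(-1008 - 98282/165) = 1/(-264602/165) = -165/264602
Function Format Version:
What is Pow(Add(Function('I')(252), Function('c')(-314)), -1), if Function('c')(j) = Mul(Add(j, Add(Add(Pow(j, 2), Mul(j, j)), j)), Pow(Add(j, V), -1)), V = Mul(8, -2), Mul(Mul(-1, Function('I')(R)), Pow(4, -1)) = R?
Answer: Rational(-165, 264602) ≈ -0.00062358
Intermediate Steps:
Function('I')(R) = Mul(-4, R)
V = -16
Function('c')(j) = Mul(Pow(Add(-16, j), -1), Add(Mul(2, j), Mul(2, Pow(j, 2)))) (Function('c')(j) = Mul(Add(j, Add(Add(Pow(j, 2), Mul(j, j)), j)), Pow(Add(j, -16), -1)) = Mul(Add(j, Add(Add(Pow(j, 2), Pow(j, 2)), j)), Pow(Add(-16, j), -1)) = Mul(Add(j, Add(Mul(2, Pow(j, 2)), j)), Pow(Add(-16, j), -1)) = Mul(Add(j, Add(j, Mul(2, Pow(j, 2)))), Pow(Add(-16, j), -1)) = Mul(Add(Mul(2, j), Mul(2, Pow(j, 2))), Pow(Add(-16, j), -1)) = Mul(Pow(Add(-16, j), -1), Add(Mul(2, j), Mul(2, Pow(j, 2)))))
Pow(Add(Function('I')(252), Function('c')(-314)), -1) = Pow(Add(Mul(-4, 252), Mul(2, -314, Pow(Add(-16, -314), -1), Add(1, -314))), -1) = Pow(Add(-1008, Mul(2, -314, Pow(-330, -1), -313)), -1) = Pow(Add(-1008, Mul(2, -314, Rational(-1, 330), -313)), -1) = Pow(Add(-1008, Rational(-98282, 165)), -1) = Pow(Rational(-264602, 165), -1) = Rational(-165, 264602)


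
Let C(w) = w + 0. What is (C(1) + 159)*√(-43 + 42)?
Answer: 160*I ≈ 160.0*I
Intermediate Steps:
C(w) = w
(C(1) + 159)*√(-43 + 42) = (1 + 159)*√(-43 + 42) = 160*√(-1) = 160*I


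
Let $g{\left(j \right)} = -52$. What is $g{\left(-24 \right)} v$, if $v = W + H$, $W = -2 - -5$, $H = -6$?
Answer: $156$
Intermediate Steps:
$W = 3$ ($W = -2 + 5 = 3$)
$v = -3$ ($v = 3 - 6 = -3$)
$g{\left(-24 \right)} v = \left(-52\right) \left(-3\right) = 156$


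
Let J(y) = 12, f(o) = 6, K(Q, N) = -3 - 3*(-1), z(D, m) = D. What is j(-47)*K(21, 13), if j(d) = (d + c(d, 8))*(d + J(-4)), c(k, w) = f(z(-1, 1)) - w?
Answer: 0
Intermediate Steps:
K(Q, N) = 0 (K(Q, N) = -3 + 3 = 0)
c(k, w) = 6 - w
j(d) = (-2 + d)*(12 + d) (j(d) = (d + (6 - 1*8))*(d + 12) = (d + (6 - 8))*(12 + d) = (d - 2)*(12 + d) = (-2 + d)*(12 + d))
j(-47)*K(21, 13) = (-24 + (-47)² + 10*(-47))*0 = (-24 + 2209 - 470)*0 = 1715*0 = 0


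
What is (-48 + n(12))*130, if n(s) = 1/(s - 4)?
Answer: -24895/4 ≈ -6223.8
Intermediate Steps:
n(s) = 1/(-4 + s)
(-48 + n(12))*130 = (-48 + 1/(-4 + 12))*130 = (-48 + 1/8)*130 = (-48 + ⅛)*130 = -383/8*130 = -24895/4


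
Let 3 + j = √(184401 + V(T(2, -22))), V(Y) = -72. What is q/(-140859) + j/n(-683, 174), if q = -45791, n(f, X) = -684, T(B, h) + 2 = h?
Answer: 3527069/10705284 - √20481/228 ≈ -0.29821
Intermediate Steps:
T(B, h) = -2 + h
j = -3 + 3*√20481 (j = -3 + √(184401 - 72) = -3 + √184329 = -3 + 3*√20481 ≈ 426.34)
q/(-140859) + j/n(-683, 174) = -45791/(-140859) + (-3 + 3*√20481)/(-684) = -45791*(-1/140859) + (-3 + 3*√20481)*(-1/684) = 45791/140859 + (1/228 - √20481/228) = 3527069/10705284 - √20481/228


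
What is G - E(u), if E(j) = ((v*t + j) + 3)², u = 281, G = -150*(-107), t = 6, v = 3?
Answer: -75154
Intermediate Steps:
G = 16050
E(j) = (21 + j)² (E(j) = ((3*6 + j) + 3)² = ((18 + j) + 3)² = (21 + j)²)
G - E(u) = 16050 - (21 + 281)² = 16050 - 1*302² = 16050 - 1*91204 = 16050 - 91204 = -75154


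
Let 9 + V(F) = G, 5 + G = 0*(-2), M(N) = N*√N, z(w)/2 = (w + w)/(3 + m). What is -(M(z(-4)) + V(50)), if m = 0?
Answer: 14 + 64*I*√3/9 ≈ 14.0 + 12.317*I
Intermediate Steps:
z(w) = 4*w/3 (z(w) = 2*((w + w)/(3 + 0)) = 2*((2*w)/3) = 2*((2*w)*(⅓)) = 2*(2*w/3) = 4*w/3)
M(N) = N^(3/2)
G = -5 (G = -5 + 0*(-2) = -5 + 0 = -5)
V(F) = -14 (V(F) = -9 - 5 = -14)
-(M(z(-4)) + V(50)) = -(((4/3)*(-4))^(3/2) - 14) = -((-16/3)^(3/2) - 14) = -(-64*I*√3/9 - 14) = -(-14 - 64*I*√3/9) = 14 + 64*I*√3/9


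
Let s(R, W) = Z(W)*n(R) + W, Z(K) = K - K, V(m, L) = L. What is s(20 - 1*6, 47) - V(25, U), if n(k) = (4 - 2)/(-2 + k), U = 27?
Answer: 20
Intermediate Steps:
n(k) = 2/(-2 + k)
Z(K) = 0
s(R, W) = W (s(R, W) = 0*(2/(-2 + R)) + W = 0 + W = W)
s(20 - 1*6, 47) - V(25, U) = 47 - 1*27 = 47 - 27 = 20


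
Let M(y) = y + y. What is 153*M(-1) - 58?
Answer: -364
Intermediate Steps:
M(y) = 2*y
153*M(-1) - 58 = 153*(2*(-1)) - 58 = 153*(-2) - 58 = -306 - 58 = -364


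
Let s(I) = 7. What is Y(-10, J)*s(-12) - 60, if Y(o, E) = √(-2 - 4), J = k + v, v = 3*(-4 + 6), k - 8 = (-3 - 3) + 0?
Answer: -60 + 7*I*√6 ≈ -60.0 + 17.146*I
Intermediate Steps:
k = 2 (k = 8 + ((-3 - 3) + 0) = 8 + (-6 + 0) = 8 - 6 = 2)
v = 6 (v = 3*2 = 6)
J = 8 (J = 2 + 6 = 8)
Y(o, E) = I*√6 (Y(o, E) = √(-6) = I*√6)
Y(-10, J)*s(-12) - 60 = (I*√6)*7 - 60 = 7*I*√6 - 60 = -60 + 7*I*√6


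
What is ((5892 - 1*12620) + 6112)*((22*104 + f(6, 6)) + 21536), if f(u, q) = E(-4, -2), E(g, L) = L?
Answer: -14674352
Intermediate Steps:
f(u, q) = -2
((5892 - 1*12620) + 6112)*((22*104 + f(6, 6)) + 21536) = ((5892 - 1*12620) + 6112)*((22*104 - 2) + 21536) = ((5892 - 12620) + 6112)*((2288 - 2) + 21536) = (-6728 + 6112)*(2286 + 21536) = -616*23822 = -14674352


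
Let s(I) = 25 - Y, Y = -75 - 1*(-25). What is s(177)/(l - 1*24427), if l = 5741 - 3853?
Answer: -25/7513 ≈ -0.0033276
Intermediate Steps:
Y = -50 (Y = -75 + 25 = -50)
s(I) = 75 (s(I) = 25 - 1*(-50) = 25 + 50 = 75)
l = 1888
s(177)/(l - 1*24427) = 75/(1888 - 1*24427) = 75/(1888 - 24427) = 75/(-22539) = 75*(-1/22539) = -25/7513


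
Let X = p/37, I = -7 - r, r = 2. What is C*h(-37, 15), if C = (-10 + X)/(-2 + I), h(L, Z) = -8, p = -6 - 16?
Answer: -3136/407 ≈ -7.7052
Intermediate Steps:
p = -22
I = -9 (I = -7 - 1*2 = -7 - 2 = -9)
X = -22/37 ≈ -0.59459
C = 392/407 (C = (-10 - 22/37)/(-2 - 9) = -392/37/(-11) = -392/37*(-1/11) = 392/407 ≈ 0.96315)
C*h(-37, 15) = (392/407)*(-8) = -3136/407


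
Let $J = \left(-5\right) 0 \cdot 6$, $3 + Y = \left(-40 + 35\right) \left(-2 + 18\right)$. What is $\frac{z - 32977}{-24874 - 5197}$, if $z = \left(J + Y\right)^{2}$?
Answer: $\frac{26088}{30071} \approx 0.86755$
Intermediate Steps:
$Y = -83$ ($Y = -3 + \left(-40 + 35\right) \left(-2 + 18\right) = -3 - 80 = -83$)
$J = 0$ ($J = 0 \cdot 6 = 0$)
$z = 6889$ ($z = \left(0 - 83\right)^{2} = \left(-83\right)^{2} = 6889$)
$\frac{z - 32977}{-24874 - 5197} = \frac{6889 - 32977}{-24874 - 5197} = - \frac{26088}{-30071} = \left(-26088\right) \left(- \frac{1}{30071}\right) = \frac{26088}{30071}$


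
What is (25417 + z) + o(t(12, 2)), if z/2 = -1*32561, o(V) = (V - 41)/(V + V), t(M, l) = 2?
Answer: -158859/4 ≈ -39715.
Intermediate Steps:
o(V) = (-41 + V)/(2*V) (o(V) = (-41 + V)/((2*V)) = (-41 + V)*(1/(2*V)) = (-41 + V)/(2*V))
z = -65122 (z = 2*(-1*32561) = 2*(-32561) = -65122)
(25417 + z) + o(t(12, 2)) = (25417 - 65122) + (½)*(-41 + 2)/2 = -39705 + (½)*(½)*(-39) = -39705 - 39/4 = -158859/4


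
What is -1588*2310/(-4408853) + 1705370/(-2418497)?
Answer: 1352998534550/10662797753941 ≈ 0.12689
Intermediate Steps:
-1588*2310/(-4408853) + 1705370/(-2418497) = -3668280*(-1/4408853) + 1705370*(-1/2418497) = 3668280/4408853 - 1705370/2418497 = 1352998534550/10662797753941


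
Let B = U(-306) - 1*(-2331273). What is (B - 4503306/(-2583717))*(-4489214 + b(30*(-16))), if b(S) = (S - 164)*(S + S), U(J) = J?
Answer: -7771062327900345410/861239 ≈ -9.0231e+12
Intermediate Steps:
b(S) = 2*S*(-164 + S) (b(S) = (-164 + S)*(2*S) = 2*S*(-164 + S))
B = 2330967 (B = -306 - 1*(-2331273) = -306 + 2331273 = 2330967)
(B - 4503306/(-2583717))*(-4489214 + b(30*(-16))) = (2330967 - 4503306/(-2583717))*(-4489214 + 2*(30*(-16))*(-164 + 30*(-16))) = (2330967 - 4503306*(-1/2583717))*(-4489214 + 2*(-480)*(-164 - 480)) = (2330967 + 1501102/861239)*(-4489214 + 2*(-480)*(-644)) = 2007521189215*(-4489214 + 618240)/861239 = (2007521189215/861239)*(-3870974) = -7771062327900345410/861239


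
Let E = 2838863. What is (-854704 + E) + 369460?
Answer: 2353619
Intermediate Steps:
(-854704 + E) + 369460 = (-854704 + 2838863) + 369460 = 1984159 + 369460 = 2353619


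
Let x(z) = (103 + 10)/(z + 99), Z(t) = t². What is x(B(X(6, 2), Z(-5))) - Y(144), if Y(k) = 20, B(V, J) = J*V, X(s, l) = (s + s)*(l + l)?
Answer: -25867/1299 ≈ -19.913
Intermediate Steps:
X(s, l) = 4*l*s (X(s, l) = (2*s)*(2*l) = 4*l*s)
x(z) = 113/(99 + z)
x(B(X(6, 2), Z(-5))) - Y(144) = 113/(99 + (-5)²*(4*2*6)) - 1*20 = 113/(99 + 25*48) - 20 = 113/(99 + 1200) - 20 = 113/1299 - 20 = -25867/1299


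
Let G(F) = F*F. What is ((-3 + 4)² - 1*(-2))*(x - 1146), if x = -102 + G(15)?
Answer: -3069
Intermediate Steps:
G(F) = F²
x = 123 (x = -102 + 15² = -102 + 225 = 123)
((-3 + 4)² - 1*(-2))*(x - 1146) = ((-3 + 4)² - 1*(-2))*(123 - 1146) = (1² + 2)*(-1023) = (1 + 2)*(-1023) = 3*(-1023) = -3069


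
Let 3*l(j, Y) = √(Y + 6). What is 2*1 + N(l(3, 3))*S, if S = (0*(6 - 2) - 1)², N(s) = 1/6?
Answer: 13/6 ≈ 2.1667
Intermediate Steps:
l(j, Y) = √(6 + Y)/3 (l(j, Y) = √(Y + 6)/3 = √(6 + Y)/3)
N(s) = ⅙
S = 1 (S = (0*4 - 1)² = (0 - 1)² = (-1)² = 1)
2*1 + N(l(3, 3))*S = 2*1 + (⅙)*1 = 2 + ⅙ = 13/6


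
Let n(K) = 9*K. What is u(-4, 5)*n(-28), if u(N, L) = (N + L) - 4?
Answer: 756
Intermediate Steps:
u(N, L) = -4 + L + N (u(N, L) = (L + N) - 4 = -4 + L + N)
u(-4, 5)*n(-28) = (-4 + 5 - 4)*(9*(-28)) = -3*(-252) = 756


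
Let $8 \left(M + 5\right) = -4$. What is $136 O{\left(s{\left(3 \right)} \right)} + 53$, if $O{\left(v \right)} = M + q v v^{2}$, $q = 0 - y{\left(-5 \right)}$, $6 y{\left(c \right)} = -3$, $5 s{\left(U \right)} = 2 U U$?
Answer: $\frac{309701}{125} \approx 2477.6$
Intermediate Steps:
$M = - \frac{11}{2}$ ($M = -5 + \frac{1}{8} \left(-4\right) = -5 - \frac{1}{2} = - \frac{11}{2} \approx -5.5$)
$s{\left(U \right)} = \frac{2 U^{2}}{5}$ ($s{\left(U \right)} = \frac{2 U U}{5} = \frac{2 U^{2}}{5}$)
$y{\left(c \right)} = - \frac{1}{2}$ ($y{\left(c \right)} = \frac{1}{6} \left(-3\right) = - \frac{1}{2}$)
$q = \frac{1}{2}$ ($q = 0 - - \frac{1}{2} = 0 + \frac{1}{2} = \frac{1}{2} \approx 0.5$)
$O{\left(v \right)} = - \frac{11}{2} + \frac{v^{3}}{2}$ ($O{\left(v \right)} = - \frac{11}{2} + \frac{v v^{2}}{2} = - \frac{11}{2} + \frac{v^{3}}{2}$)
$136 O{\left(s{\left(3 \right)} \right)} + 53 = 136 \left(- \frac{11}{2} + \frac{\left(\frac{2 \cdot 3^{2}}{5}\right)^{3}}{2}\right) + 53 = 136 \left(- \frac{11}{2} + \frac{\left(\frac{2}{5} \cdot 9\right)^{3}}{2}\right) + 53 = 136 \left(- \frac{11}{2} + \frac{\left(\frac{18}{5}\right)^{3}}{2}\right) + 53 = 136 \left(- \frac{11}{2} + \frac{1}{2} \cdot \frac{5832}{125}\right) + 53 = 136 \left(- \frac{11}{2} + \frac{2916}{125}\right) + 53 = 136 \cdot \frac{4457}{250} + 53 = \frac{303076}{125} + 53 = \frac{309701}{125}$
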